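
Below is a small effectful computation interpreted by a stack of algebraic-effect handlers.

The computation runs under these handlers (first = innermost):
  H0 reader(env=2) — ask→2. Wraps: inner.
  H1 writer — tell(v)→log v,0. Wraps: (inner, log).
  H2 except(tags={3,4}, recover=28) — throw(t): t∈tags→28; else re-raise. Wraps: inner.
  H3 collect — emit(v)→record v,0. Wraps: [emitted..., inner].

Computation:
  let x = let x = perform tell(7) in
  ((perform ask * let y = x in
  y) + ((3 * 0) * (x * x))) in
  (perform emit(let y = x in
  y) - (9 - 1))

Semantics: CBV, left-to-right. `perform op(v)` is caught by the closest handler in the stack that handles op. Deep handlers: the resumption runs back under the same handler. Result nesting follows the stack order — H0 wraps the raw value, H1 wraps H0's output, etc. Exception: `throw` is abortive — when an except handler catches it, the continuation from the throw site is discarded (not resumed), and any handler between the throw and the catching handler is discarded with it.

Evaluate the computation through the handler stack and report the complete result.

Answer: [0, (-8, (7))]

Working:
tell(7) @ H1 ⇒ log+=7
ask @ H0 ⇒ 2
emit(0) @ H3 ⇒ out+=0
H0 returns -8
H1 returns (-8, (7))
H2 returns (-8, (7))
H3 returns [0, (-8, (7))]
= [0, (-8, (7))]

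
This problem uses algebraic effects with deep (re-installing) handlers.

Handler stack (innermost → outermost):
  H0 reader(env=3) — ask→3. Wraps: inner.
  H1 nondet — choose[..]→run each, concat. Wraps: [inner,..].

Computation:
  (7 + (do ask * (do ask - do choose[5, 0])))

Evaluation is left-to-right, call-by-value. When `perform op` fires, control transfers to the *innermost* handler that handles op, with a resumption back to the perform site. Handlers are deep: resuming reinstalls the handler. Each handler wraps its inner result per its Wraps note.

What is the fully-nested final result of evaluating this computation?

Evaluation trace:
ask @ H0 ⇒ 3
ask @ H0 ⇒ 3
choose[5, 0] @ H1
  branch[0] choose=5:
    H0 returns 1
    H1 returns [1]
  branch[1] choose=0:
    H0 returns 16
    H1 returns [16]
= [1, 16]

Answer: [1, 16]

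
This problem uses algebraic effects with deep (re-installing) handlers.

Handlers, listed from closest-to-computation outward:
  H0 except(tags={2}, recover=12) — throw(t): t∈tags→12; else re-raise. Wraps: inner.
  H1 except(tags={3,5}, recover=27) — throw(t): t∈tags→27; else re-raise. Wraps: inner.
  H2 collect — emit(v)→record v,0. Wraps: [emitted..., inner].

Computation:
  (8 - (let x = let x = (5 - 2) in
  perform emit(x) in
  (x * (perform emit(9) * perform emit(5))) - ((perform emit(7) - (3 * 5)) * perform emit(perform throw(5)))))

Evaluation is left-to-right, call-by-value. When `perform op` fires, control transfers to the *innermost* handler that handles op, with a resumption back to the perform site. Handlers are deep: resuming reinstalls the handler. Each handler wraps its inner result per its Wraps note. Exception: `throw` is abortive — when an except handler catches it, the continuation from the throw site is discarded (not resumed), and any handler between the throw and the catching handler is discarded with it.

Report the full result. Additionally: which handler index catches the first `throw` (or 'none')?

Answer: [3, 9, 5, 7, 27] ; first throw caught by: H1

Evaluation trace:
emit(3) @ H2 ⇒ out+=3
emit(9) @ H2 ⇒ out+=9
emit(5) @ H2 ⇒ out+=5
emit(7) @ H2 ⇒ out+=7
throw(5) @ H0 re-raised
throw(5) @ H1 caught ⇒ 27
H2 returns [3, 9, 5, 7, 27]
= [3, 9, 5, 7, 27]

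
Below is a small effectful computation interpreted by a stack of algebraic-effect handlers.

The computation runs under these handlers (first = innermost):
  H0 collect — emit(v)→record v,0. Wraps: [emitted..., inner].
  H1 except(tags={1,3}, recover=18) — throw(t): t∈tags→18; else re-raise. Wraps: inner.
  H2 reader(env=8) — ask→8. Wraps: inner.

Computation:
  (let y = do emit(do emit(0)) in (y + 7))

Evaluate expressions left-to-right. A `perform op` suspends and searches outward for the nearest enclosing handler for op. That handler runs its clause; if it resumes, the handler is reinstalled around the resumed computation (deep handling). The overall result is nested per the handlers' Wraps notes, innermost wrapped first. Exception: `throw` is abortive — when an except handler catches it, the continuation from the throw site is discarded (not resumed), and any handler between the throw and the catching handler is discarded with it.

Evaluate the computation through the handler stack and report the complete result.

Evaluation trace:
emit(0) @ H0 ⇒ out+=0
emit(0) @ H0 ⇒ out+=0
H0 returns [0, 0, 7]
H1 returns [0, 0, 7]
H2 returns [0, 0, 7]
= [0, 0, 7]

Answer: [0, 0, 7]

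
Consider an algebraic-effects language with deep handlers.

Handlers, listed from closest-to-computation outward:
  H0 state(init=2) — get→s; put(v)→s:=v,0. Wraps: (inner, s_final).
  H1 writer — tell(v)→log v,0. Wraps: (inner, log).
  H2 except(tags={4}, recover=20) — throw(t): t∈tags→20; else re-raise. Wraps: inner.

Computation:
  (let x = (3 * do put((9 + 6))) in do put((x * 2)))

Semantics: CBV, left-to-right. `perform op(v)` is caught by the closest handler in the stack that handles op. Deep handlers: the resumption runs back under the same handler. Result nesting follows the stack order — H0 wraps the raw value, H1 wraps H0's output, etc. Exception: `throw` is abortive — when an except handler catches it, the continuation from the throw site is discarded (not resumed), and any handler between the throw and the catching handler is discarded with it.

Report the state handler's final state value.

Answer: 0

Evaluation trace:
put(15) @ H0 ⇒ s:=15
put(0) @ H0 ⇒ s:=0
H0 returns (0, 0)
H1 returns ((0, 0), ())
H2 returns ((0, 0), ())
= ((0, 0), ())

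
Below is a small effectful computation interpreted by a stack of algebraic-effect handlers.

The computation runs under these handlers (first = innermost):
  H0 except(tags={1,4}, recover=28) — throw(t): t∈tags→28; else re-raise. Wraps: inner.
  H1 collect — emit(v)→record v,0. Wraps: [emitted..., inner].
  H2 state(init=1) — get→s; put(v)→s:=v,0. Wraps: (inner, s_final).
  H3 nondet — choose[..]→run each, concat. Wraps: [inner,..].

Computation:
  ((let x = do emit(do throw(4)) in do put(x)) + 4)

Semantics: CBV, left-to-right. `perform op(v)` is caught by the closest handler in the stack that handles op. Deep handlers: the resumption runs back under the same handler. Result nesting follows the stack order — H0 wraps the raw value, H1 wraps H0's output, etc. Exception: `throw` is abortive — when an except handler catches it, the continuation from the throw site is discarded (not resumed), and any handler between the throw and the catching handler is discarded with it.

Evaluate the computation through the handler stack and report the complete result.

Answer: [([28], 1)]

Working:
throw(4) @ H0 caught ⇒ 28
H1 returns [28]
H2 returns ([28], 1)
H3 returns [([28], 1)]
= [([28], 1)]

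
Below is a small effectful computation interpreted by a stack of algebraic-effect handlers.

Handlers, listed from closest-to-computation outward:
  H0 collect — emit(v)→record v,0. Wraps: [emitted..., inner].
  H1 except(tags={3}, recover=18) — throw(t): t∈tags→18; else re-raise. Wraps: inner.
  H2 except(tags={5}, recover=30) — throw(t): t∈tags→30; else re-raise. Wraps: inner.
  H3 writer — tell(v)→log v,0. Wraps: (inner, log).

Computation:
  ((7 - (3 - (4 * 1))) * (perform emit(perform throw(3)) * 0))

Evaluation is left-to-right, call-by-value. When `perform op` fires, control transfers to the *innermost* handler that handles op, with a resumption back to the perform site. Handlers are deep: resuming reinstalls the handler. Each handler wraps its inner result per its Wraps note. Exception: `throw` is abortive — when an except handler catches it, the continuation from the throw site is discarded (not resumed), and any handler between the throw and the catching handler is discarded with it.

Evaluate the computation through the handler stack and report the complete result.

Answer: (18, ())

Step-by-step:
throw(3) @ H1 caught ⇒ 18
H2 returns 18
H3 returns (18, ())
= (18, ())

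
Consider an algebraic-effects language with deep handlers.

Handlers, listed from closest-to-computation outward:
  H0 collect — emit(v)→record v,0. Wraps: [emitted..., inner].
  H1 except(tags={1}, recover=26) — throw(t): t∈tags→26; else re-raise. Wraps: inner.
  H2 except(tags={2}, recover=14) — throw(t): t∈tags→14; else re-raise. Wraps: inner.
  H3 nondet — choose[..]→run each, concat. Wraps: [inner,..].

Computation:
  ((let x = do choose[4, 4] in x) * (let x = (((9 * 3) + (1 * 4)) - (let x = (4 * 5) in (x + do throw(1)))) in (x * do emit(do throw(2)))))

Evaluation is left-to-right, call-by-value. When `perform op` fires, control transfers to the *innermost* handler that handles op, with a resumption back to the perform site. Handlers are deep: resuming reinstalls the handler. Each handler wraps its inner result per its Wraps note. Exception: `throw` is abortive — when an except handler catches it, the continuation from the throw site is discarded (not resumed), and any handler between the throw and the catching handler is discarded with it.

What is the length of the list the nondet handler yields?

Answer: 2

Evaluation trace:
choose[4, 4] @ H3
  branch[0] choose=4:
    throw(1) @ H1 caught ⇒ 26
    H2 returns 26
    H3 returns [26]
  branch[1] choose=4:
    throw(1) @ H1 caught ⇒ 26
    H2 returns 26
    H3 returns [26]
= [26, 26]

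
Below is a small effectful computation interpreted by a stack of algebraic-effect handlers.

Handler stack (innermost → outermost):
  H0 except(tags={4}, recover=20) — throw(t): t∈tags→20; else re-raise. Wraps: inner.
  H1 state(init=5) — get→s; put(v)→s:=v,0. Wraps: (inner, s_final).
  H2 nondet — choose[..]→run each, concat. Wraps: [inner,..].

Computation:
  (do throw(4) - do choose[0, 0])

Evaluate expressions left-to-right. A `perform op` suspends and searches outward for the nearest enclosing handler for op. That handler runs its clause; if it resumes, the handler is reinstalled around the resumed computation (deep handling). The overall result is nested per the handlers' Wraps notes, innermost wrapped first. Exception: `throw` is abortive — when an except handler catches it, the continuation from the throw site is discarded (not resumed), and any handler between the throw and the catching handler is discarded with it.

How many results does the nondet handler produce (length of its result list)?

Answer: 1

Step-by-step:
throw(4) @ H0 caught ⇒ 20
H1 returns (20, 5)
H2 returns [(20, 5)]
= [(20, 5)]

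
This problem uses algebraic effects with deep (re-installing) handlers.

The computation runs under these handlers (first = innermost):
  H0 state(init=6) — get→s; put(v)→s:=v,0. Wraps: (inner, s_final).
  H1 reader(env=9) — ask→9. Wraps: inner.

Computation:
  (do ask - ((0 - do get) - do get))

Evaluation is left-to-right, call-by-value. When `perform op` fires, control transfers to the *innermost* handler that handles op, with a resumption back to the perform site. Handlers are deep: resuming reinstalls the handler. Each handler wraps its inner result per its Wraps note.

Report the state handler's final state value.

Answer: 6

Working:
ask @ H1 ⇒ 9
get @ H0 ⇒ 6
get @ H0 ⇒ 6
H0 returns (21, 6)
H1 returns (21, 6)
= (21, 6)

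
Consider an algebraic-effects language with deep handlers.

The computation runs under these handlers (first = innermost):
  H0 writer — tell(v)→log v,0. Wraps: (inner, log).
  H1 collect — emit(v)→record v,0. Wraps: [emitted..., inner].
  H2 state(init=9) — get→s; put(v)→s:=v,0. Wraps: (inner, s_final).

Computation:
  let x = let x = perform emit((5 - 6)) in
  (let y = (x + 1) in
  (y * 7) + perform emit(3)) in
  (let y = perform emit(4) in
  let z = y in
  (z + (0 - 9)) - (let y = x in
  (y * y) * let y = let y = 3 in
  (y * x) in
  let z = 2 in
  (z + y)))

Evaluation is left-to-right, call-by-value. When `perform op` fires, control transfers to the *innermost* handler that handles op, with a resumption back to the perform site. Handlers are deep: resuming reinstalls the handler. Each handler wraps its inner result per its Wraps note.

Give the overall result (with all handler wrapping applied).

Answer: ([-1, 3, 4, (-1136, ())], 9)

Evaluation trace:
emit(-1) @ H1 ⇒ out+=-1
emit(3) @ H1 ⇒ out+=3
emit(4) @ H1 ⇒ out+=4
H0 returns (-1136, ())
H1 returns [-1, 3, 4, (-1136, ())]
H2 returns ([-1, 3, 4, (-1136, ())], 9)
= ([-1, 3, 4, (-1136, ())], 9)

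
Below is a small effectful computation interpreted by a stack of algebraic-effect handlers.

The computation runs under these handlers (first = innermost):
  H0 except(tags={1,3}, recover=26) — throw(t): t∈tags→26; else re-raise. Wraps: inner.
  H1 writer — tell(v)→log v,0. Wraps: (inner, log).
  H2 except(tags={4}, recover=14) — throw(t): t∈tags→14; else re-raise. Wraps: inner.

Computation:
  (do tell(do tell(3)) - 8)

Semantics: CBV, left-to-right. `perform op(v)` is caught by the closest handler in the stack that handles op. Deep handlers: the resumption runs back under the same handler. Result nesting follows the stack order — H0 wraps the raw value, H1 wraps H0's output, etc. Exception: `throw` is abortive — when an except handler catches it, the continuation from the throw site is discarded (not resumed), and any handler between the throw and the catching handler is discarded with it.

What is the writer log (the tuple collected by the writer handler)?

Answer: (3, 0)

Working:
tell(3) @ H1 ⇒ log+=3
tell(0) @ H1 ⇒ log+=0
H0 returns -8
H1 returns (-8, (3, 0))
H2 returns (-8, (3, 0))
= (-8, (3, 0))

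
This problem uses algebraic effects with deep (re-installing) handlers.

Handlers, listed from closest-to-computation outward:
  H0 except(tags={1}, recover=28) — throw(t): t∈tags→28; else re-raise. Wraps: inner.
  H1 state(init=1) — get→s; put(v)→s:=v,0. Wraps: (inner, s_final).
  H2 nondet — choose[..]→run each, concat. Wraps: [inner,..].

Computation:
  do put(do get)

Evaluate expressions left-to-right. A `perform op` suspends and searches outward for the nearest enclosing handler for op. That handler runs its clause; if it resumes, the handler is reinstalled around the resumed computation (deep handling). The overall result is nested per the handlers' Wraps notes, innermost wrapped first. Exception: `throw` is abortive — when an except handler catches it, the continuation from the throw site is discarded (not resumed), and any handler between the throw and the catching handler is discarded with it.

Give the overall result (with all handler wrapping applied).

Answer: [(0, 1)]

Evaluation trace:
get @ H1 ⇒ 1
put(1) @ H1 ⇒ s:=1
H0 returns 0
H1 returns (0, 1)
H2 returns [(0, 1)]
= [(0, 1)]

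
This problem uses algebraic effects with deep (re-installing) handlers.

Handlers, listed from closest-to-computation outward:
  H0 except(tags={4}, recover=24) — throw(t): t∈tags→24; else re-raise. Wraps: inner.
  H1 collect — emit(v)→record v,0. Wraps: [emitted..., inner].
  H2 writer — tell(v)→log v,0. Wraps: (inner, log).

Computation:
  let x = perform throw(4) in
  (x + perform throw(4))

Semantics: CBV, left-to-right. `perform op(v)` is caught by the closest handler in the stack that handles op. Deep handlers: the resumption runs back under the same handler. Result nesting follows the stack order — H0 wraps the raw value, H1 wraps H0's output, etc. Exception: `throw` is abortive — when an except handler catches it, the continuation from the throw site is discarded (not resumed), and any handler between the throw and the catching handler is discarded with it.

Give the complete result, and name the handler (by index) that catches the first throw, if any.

Answer: ([24], ()) ; first throw caught by: H0

Evaluation trace:
throw(4) @ H0 caught ⇒ 24
H1 returns [24]
H2 returns ([24], ())
= ([24], ())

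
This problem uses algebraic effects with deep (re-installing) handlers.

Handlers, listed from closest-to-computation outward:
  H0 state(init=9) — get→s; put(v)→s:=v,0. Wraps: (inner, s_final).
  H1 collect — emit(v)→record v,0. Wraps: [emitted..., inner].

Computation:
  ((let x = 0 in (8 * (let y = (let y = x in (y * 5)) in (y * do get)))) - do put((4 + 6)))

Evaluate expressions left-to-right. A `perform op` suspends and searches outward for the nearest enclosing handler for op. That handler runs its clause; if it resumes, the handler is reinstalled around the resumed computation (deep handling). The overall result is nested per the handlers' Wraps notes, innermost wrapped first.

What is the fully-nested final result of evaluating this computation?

Evaluation trace:
get @ H0 ⇒ 9
put(10) @ H0 ⇒ s:=10
H0 returns (0, 10)
H1 returns [(0, 10)]
= [(0, 10)]

Answer: [(0, 10)]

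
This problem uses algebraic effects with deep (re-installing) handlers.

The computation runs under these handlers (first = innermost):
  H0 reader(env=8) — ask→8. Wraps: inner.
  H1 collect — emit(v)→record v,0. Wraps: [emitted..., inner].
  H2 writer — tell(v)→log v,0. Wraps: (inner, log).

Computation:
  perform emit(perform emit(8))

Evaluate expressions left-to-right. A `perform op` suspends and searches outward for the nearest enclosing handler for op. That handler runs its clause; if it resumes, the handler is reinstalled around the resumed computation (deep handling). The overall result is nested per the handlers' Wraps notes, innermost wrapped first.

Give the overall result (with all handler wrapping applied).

Answer: ([8, 0, 0], ())

Working:
emit(8) @ H1 ⇒ out+=8
emit(0) @ H1 ⇒ out+=0
H0 returns 0
H1 returns [8, 0, 0]
H2 returns ([8, 0, 0], ())
= ([8, 0, 0], ())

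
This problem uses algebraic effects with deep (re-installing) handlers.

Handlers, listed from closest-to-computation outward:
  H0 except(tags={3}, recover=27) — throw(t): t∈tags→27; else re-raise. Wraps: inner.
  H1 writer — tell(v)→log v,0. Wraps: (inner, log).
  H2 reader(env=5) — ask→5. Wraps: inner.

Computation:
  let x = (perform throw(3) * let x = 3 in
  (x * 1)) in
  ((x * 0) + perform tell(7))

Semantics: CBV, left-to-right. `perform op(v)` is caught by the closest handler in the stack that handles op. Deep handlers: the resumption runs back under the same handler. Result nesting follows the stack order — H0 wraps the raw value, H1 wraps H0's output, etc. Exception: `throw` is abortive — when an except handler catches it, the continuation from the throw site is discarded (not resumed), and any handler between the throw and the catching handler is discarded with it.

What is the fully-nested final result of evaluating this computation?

Answer: (27, ())

Working:
throw(3) @ H0 caught ⇒ 27
H1 returns (27, ())
H2 returns (27, ())
= (27, ())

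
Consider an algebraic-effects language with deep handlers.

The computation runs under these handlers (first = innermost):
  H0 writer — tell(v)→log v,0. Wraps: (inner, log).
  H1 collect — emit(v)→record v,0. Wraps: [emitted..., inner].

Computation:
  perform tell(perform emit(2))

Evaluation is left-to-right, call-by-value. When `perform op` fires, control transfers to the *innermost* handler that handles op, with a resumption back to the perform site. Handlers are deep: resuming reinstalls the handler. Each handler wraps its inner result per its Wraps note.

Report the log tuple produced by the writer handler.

Answer: (0)

Working:
emit(2) @ H1 ⇒ out+=2
tell(0) @ H0 ⇒ log+=0
H0 returns (0, (0))
H1 returns [2, (0, (0))]
= [2, (0, (0))]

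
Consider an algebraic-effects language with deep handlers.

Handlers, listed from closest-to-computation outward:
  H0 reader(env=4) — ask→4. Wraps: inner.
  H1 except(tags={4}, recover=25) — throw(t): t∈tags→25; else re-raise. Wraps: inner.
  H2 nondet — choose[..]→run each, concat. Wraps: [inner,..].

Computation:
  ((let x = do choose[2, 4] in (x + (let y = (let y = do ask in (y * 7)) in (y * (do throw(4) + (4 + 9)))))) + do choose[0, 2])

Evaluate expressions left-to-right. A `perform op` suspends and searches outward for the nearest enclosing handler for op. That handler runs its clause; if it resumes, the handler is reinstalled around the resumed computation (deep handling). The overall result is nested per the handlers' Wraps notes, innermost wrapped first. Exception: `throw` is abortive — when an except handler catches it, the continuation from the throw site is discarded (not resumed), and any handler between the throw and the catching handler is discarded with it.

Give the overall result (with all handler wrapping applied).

Answer: [25, 25]

Working:
choose[2, 4] @ H2
  branch[0] choose=2:
    ask @ H0 ⇒ 4
    throw(4) @ H1 caught ⇒ 25
    H2 returns [25]
  branch[1] choose=4:
    ask @ H0 ⇒ 4
    throw(4) @ H1 caught ⇒ 25
    H2 returns [25]
= [25, 25]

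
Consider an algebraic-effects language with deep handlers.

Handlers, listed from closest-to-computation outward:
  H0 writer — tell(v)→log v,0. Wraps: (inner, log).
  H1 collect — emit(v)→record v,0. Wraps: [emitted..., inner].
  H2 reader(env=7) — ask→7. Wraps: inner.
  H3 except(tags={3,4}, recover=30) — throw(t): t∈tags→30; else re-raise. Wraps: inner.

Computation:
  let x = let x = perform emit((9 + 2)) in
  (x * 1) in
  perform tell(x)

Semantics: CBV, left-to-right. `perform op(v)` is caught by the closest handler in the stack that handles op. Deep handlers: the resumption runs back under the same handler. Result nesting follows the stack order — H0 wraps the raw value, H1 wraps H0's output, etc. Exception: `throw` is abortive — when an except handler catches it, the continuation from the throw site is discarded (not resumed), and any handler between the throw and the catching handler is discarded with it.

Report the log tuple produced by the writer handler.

Evaluation trace:
emit(11) @ H1 ⇒ out+=11
tell(0) @ H0 ⇒ log+=0
H0 returns (0, (0))
H1 returns [11, (0, (0))]
H2 returns [11, (0, (0))]
H3 returns [11, (0, (0))]
= [11, (0, (0))]

Answer: (0)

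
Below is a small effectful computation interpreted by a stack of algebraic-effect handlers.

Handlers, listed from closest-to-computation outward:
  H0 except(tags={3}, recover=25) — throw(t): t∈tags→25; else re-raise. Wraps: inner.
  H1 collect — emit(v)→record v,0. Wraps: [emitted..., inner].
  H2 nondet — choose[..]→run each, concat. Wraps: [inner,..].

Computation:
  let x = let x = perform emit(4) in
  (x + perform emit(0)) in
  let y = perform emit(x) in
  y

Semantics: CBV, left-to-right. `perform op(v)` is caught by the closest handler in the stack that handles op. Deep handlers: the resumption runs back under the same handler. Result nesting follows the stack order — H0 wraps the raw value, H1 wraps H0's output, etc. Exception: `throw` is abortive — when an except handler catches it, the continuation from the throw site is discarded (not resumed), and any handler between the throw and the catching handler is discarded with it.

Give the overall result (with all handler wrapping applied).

Step-by-step:
emit(4) @ H1 ⇒ out+=4
emit(0) @ H1 ⇒ out+=0
emit(0) @ H1 ⇒ out+=0
H0 returns 0
H1 returns [4, 0, 0, 0]
H2 returns [[4, 0, 0, 0]]
= [[4, 0, 0, 0]]

Answer: [[4, 0, 0, 0]]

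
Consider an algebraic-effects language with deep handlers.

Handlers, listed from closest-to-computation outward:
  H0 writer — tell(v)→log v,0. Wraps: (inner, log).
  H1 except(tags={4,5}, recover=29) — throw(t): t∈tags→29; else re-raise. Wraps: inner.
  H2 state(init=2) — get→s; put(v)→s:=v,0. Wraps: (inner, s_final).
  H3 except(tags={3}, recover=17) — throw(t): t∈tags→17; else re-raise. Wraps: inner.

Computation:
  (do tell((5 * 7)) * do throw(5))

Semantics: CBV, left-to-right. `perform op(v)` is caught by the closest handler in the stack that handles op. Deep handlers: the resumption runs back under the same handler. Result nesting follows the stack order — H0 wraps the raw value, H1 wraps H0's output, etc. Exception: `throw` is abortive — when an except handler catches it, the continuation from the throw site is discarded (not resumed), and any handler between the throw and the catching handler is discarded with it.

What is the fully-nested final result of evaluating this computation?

Evaluation trace:
tell(35) @ H0 ⇒ log+=35
throw(5) @ H1 caught ⇒ 29
H2 returns (29, 2)
H3 returns (29, 2)
= (29, 2)

Answer: (29, 2)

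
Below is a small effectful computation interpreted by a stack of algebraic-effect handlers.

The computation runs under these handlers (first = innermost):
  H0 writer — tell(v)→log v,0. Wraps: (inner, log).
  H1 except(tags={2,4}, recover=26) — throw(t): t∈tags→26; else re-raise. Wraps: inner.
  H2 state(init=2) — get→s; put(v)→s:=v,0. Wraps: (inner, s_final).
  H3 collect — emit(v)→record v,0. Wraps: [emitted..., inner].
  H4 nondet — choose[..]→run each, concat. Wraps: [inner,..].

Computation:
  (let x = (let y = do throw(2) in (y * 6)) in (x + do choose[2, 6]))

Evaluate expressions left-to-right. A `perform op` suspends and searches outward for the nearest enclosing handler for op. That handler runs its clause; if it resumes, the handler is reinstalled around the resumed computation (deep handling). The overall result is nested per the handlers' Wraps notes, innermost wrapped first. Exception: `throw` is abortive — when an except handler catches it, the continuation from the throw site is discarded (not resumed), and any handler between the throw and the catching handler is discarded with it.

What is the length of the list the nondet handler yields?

Working:
throw(2) @ H1 caught ⇒ 26
H2 returns (26, 2)
H3 returns [(26, 2)]
H4 returns [[(26, 2)]]
= [[(26, 2)]]

Answer: 1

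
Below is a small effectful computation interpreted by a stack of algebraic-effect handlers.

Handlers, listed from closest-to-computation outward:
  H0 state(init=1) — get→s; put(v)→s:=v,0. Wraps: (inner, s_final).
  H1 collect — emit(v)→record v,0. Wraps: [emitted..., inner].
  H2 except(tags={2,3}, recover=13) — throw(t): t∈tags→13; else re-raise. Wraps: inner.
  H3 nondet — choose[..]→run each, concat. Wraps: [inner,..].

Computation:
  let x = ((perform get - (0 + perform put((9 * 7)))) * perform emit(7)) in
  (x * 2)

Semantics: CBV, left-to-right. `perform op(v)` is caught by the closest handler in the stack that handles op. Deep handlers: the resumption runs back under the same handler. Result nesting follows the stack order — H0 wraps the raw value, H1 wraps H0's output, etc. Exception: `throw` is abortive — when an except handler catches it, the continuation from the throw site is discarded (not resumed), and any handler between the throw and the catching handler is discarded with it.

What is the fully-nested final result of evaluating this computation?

Answer: [[7, (0, 63)]]

Step-by-step:
get @ H0 ⇒ 1
put(63) @ H0 ⇒ s:=63
emit(7) @ H1 ⇒ out+=7
H0 returns (0, 63)
H1 returns [7, (0, 63)]
H2 returns [7, (0, 63)]
H3 returns [[7, (0, 63)]]
= [[7, (0, 63)]]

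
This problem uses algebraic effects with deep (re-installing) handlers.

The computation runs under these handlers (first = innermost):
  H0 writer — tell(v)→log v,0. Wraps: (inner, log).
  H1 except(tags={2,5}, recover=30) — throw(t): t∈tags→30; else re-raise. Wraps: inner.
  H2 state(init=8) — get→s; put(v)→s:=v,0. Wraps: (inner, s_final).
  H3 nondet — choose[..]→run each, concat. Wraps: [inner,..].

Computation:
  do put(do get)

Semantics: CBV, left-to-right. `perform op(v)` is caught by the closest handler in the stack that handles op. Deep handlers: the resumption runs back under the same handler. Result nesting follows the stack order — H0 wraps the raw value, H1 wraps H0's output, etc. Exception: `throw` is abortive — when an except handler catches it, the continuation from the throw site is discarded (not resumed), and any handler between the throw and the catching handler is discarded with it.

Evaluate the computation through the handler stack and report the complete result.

Working:
get @ H2 ⇒ 8
put(8) @ H2 ⇒ s:=8
H0 returns (0, ())
H1 returns (0, ())
H2 returns ((0, ()), 8)
H3 returns [((0, ()), 8)]
= [((0, ()), 8)]

Answer: [((0, ()), 8)]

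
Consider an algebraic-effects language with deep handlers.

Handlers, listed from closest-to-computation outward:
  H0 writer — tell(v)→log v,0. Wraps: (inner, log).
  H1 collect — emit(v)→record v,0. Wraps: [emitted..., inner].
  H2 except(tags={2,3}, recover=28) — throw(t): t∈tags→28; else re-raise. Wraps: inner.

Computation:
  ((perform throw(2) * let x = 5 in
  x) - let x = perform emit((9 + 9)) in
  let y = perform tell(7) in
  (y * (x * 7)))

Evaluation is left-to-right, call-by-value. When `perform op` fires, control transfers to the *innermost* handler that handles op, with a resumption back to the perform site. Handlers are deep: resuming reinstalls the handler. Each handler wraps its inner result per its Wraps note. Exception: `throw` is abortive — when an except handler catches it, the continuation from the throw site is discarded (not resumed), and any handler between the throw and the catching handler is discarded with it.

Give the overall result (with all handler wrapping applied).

Step-by-step:
throw(2) @ H2 caught ⇒ 28
= 28

Answer: 28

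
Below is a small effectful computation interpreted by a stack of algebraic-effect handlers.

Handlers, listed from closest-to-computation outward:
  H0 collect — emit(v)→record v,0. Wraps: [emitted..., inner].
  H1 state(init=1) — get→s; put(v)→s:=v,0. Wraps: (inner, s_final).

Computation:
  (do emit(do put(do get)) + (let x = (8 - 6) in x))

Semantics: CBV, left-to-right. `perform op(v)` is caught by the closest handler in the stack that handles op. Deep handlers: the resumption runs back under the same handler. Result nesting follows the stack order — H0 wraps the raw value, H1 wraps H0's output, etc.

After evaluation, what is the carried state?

Step-by-step:
get @ H1 ⇒ 1
put(1) @ H1 ⇒ s:=1
emit(0) @ H0 ⇒ out+=0
H0 returns [0, 2]
H1 returns ([0, 2], 1)
= ([0, 2], 1)

Answer: 1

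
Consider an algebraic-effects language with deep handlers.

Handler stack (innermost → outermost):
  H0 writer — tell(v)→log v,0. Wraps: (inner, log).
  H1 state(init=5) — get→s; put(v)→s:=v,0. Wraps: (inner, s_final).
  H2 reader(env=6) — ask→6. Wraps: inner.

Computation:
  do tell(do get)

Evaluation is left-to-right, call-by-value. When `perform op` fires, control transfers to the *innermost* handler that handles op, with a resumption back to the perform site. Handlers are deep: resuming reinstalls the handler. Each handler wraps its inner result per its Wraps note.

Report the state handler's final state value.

Answer: 5

Step-by-step:
get @ H1 ⇒ 5
tell(5) @ H0 ⇒ log+=5
H0 returns (0, (5))
H1 returns ((0, (5)), 5)
H2 returns ((0, (5)), 5)
= ((0, (5)), 5)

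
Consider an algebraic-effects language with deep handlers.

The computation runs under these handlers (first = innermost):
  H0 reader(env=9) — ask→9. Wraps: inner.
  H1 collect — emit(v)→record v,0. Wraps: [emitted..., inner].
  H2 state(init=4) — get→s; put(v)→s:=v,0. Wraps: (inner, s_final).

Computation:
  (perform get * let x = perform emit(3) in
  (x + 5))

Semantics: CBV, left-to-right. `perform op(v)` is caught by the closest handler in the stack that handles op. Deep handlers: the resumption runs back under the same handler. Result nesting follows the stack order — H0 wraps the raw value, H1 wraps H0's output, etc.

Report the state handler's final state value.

Step-by-step:
get @ H2 ⇒ 4
emit(3) @ H1 ⇒ out+=3
H0 returns 20
H1 returns [3, 20]
H2 returns ([3, 20], 4)
= ([3, 20], 4)

Answer: 4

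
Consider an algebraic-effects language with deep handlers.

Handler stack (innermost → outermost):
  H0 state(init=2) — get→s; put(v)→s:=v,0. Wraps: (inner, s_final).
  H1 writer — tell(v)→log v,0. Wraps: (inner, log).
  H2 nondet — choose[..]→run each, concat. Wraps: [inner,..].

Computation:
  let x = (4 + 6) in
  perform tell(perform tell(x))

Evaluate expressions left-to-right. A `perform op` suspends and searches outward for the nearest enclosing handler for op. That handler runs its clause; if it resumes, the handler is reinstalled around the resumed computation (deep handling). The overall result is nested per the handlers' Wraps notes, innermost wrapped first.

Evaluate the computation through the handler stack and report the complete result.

Answer: [((0, 2), (10, 0))]

Evaluation trace:
tell(10) @ H1 ⇒ log+=10
tell(0) @ H1 ⇒ log+=0
H0 returns (0, 2)
H1 returns ((0, 2), (10, 0))
H2 returns [((0, 2), (10, 0))]
= [((0, 2), (10, 0))]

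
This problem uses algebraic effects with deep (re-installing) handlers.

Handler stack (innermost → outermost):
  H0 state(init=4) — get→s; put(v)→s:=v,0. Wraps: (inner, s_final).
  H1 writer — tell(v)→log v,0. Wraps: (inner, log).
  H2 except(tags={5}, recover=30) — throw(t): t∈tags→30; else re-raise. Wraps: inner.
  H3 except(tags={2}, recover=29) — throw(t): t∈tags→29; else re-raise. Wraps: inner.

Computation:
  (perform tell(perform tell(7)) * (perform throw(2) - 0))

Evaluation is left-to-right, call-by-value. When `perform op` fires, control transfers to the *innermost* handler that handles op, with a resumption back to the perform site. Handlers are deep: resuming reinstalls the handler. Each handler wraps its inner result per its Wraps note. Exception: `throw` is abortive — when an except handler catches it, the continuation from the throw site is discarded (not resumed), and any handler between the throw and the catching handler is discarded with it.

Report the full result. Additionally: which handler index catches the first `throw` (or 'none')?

Answer: 29 ; first throw caught by: H3

Step-by-step:
tell(7) @ H1 ⇒ log+=7
tell(0) @ H1 ⇒ log+=0
throw(2) @ H2 re-raised
throw(2) @ H3 caught ⇒ 29
= 29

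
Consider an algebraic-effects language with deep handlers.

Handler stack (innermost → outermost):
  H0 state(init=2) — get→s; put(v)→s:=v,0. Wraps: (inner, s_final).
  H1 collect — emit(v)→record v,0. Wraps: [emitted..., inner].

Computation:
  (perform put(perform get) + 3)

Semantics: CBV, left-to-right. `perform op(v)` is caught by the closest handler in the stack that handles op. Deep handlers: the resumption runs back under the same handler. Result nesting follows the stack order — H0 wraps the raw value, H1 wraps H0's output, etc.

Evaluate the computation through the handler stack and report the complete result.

Answer: [(3, 2)]

Working:
get @ H0 ⇒ 2
put(2) @ H0 ⇒ s:=2
H0 returns (3, 2)
H1 returns [(3, 2)]
= [(3, 2)]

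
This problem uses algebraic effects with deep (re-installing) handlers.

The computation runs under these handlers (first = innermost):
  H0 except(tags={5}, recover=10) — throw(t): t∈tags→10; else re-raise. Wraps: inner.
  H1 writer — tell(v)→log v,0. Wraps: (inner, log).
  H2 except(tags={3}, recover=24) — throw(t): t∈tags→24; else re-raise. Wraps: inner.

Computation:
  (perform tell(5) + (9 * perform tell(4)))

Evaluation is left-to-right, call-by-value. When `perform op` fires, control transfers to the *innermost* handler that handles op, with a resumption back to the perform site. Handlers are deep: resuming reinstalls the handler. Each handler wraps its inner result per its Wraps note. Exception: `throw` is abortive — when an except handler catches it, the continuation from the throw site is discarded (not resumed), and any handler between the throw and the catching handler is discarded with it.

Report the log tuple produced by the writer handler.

Step-by-step:
tell(5) @ H1 ⇒ log+=5
tell(4) @ H1 ⇒ log+=4
H0 returns 0
H1 returns (0, (5, 4))
H2 returns (0, (5, 4))
= (0, (5, 4))

Answer: (5, 4)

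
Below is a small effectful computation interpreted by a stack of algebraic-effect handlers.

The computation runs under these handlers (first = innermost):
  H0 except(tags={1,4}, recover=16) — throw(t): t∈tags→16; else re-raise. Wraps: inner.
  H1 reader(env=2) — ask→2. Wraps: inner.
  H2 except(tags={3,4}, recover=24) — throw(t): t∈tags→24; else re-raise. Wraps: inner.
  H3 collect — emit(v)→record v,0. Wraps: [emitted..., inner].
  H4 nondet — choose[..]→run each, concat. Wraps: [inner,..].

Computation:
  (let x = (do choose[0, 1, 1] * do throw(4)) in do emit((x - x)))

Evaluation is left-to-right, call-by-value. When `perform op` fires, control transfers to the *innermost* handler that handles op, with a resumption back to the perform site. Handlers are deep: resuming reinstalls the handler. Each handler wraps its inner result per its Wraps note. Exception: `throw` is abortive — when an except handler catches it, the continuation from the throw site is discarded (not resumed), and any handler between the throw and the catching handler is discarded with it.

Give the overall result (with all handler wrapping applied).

Answer: [[16], [16], [16]]

Step-by-step:
choose[0, 1, 1] @ H4
  branch[0] choose=0:
    throw(4) @ H0 caught ⇒ 16
    H1 returns 16
    H2 returns 16
    H3 returns [16]
    H4 returns [[16]]
  branch[1] choose=1:
    throw(4) @ H0 caught ⇒ 16
    H1 returns 16
    H2 returns 16
    H3 returns [16]
    H4 returns [[16]]
  branch[2] choose=1:
    throw(4) @ H0 caught ⇒ 16
    H1 returns 16
    H2 returns 16
    H3 returns [16]
    H4 returns [[16]]
= [[16], [16], [16]]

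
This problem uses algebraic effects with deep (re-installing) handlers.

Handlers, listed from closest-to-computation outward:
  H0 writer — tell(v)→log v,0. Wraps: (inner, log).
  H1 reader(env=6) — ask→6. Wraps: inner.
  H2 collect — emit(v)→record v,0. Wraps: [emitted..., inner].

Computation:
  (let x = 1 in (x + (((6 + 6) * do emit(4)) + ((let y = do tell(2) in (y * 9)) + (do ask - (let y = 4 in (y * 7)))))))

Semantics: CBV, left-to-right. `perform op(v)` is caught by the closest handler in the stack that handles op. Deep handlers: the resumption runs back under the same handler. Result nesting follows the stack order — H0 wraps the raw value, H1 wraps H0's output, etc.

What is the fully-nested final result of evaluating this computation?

Answer: [4, (-21, (2))]

Step-by-step:
emit(4) @ H2 ⇒ out+=4
tell(2) @ H0 ⇒ log+=2
ask @ H1 ⇒ 6
H0 returns (-21, (2))
H1 returns (-21, (2))
H2 returns [4, (-21, (2))]
= [4, (-21, (2))]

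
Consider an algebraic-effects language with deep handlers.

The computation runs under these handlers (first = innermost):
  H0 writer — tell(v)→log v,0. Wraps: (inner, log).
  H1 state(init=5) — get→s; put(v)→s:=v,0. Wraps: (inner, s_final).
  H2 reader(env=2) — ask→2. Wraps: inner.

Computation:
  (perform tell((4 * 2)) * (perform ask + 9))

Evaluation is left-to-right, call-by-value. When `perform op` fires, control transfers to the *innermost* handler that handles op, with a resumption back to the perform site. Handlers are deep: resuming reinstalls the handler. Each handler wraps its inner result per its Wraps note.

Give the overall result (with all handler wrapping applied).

Answer: ((0, (8)), 5)

Step-by-step:
tell(8) @ H0 ⇒ log+=8
ask @ H2 ⇒ 2
H0 returns (0, (8))
H1 returns ((0, (8)), 5)
H2 returns ((0, (8)), 5)
= ((0, (8)), 5)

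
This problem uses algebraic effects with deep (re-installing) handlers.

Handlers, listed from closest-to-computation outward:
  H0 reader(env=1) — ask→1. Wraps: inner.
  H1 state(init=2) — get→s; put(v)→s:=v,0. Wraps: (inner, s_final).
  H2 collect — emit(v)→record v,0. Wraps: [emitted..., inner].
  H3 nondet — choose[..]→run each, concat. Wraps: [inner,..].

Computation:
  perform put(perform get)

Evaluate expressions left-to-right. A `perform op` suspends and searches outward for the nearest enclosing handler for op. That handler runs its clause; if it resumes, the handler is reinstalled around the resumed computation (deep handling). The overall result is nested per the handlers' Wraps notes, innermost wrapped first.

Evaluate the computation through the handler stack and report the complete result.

Answer: [[(0, 2)]]

Evaluation trace:
get @ H1 ⇒ 2
put(2) @ H1 ⇒ s:=2
H0 returns 0
H1 returns (0, 2)
H2 returns [(0, 2)]
H3 returns [[(0, 2)]]
= [[(0, 2)]]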